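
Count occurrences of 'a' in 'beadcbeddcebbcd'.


Scanning 'beadcbeddcebbcd' for 'a':
  Position 2: 'a' -> MATCH (count: 1)
Total occurrences of 'a': 1

1


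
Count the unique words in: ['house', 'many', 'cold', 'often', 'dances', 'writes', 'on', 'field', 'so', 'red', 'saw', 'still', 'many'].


Listing all tokens and tracking unique types:
  Token 1: 'house' -> NEW (unique so far: 1)
  Token 2: 'many' -> NEW (unique so far: 2)
  Token 3: 'cold' -> NEW (unique so far: 3)
  Token 4: 'often' -> NEW (unique so far: 4)
  Token 5: 'dances' -> NEW (unique so far: 5)
  Token 6: 'writes' -> NEW (unique so far: 6)
  Token 7: 'on' -> NEW (unique so far: 7)
  Token 8: 'field' -> NEW (unique so far: 8)
  Token 9: 'so' -> NEW (unique so far: 9)
  Token 10: 'red' -> NEW (unique so far: 10)
  Token 11: 'saw' -> NEW (unique so far: 11)
  Token 12: 'still' -> NEW (unique so far: 12)
  Token 13: 'many' -> duplicate (unique so far: 12)
Unique types: ('cold', 'dances', 'field', 'house', 'many', 'often', 'on', 'red', 'saw', 'so', 'still', 'writes')
Vocabulary size: 12

12


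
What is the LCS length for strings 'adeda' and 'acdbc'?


DP table for LCS of 'adeda' and 'acdbc':
       a  c  d  b  c
    0  0  0  0  0  0
  a 0  1  1  1  1  1
  d 0  1  1  2  2  2
  e 0  1  1  2  2  2
  d 0  1  1  2  2  2
  a 0  1  1  2  2  2
LCS: 'ad'
LCS length = 2

2


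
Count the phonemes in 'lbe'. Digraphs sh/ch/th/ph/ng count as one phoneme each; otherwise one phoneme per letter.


Parsing 'lbe' greedily, digraphs first:
  'l' -> consonant phoneme (phonemes so far: 1)
  'b' -> consonant phoneme (phonemes so far: 2)
  'e' -> vowel phoneme (phonemes so far: 3)
Total phonemes: 3

3


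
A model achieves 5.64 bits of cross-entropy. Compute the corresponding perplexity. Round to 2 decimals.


Perplexity formula: PP = 2^H
H = 5.64
PP = 2^5.64
Decompose: 2^5.64 = 2^5 * 2^0.64
2^5 = 32, 2^0.64 ~ 1.5583292
PP ~ 32 * 1.5583292 = 49.8665344
Rounded to 2 decimals: 49.87

49.87


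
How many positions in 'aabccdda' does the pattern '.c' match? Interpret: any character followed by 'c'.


Pattern: .c means any character followed by 'c'.
Scanning 'aabccdda' position-by-position:
  Pos 0: window 'aa' -> no
  Pos 1: window 'ab' -> no
  Pos 2: window 'bc' -> MATCH
  Pos 3: window 'cc' -> MATCH
  Pos 4: window 'cd' -> no
  Pos 5: window 'dd' -> no
  Pos 6: window 'da' -> no
  Pos 7: window 'a' -> no
Total matches: 2

2


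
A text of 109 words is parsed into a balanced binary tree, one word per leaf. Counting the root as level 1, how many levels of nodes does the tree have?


In a balanced binary tree with n leaves the deepest leaf is ceil(log2(n)) edges below the root,
so counting node levels inclusive of root and leaves gives ceil(log2(n)) + 1 levels.
log2(109) = 6.7682
ceil(6.7682) = 7
levels = 7 + 1 = 8

8


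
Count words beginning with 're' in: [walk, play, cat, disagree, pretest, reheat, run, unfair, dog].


Checking each word for prefix 're':
  'walk' -> no (count: 0)
  'play' -> no (count: 0)
  'cat' -> no (count: 0)
  'disagree' -> no (count: 0)
  'pretest' -> no (count: 0)
  'reheat' -> YES, starts with 're' (count: 1)
  'run' -> no (count: 1)
  'unfair' -> no (count: 1)
  'dog' -> no (count: 1)
Total with prefix 're': 1

1


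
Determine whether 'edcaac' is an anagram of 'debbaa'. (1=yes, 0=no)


Sort characters of 'edcaac': 'aaccde'
Sort characters of 'debbaa': 'aabbde'
Sorted forms differ -> they are NOT anagrams
Result: 0

0


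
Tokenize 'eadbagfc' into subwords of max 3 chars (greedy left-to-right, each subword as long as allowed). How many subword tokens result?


'eadbagfc' has 8 characters.
Chunking with max size 3:
  Chunk 1: 'ead' (positions 0-2)
  Chunk 2: 'bag' (positions 3-5)
  Chunk 3: 'fc' (positions 6-7)
Total chunks: ceil(8 / 3) = 3

3


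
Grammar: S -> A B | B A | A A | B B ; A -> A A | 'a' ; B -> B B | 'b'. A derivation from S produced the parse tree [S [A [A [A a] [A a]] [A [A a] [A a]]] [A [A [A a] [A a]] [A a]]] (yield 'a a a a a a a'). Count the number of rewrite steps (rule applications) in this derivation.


Every bracketed nonterminal node [X ...] in the tree is produced by exactly one rule application.
Reading the tree off as a leftmost derivation:
  Step 1: S  =>  A A   (applied S -> A A)
  Step 2: A A  =>  A A A   (applied A -> A A)
  Step 3: A A A  =>  A A A A   (applied A -> A A)
  Step 4: A A A A  =>  a A A A   (applied A -> a)
  Step 5: a A A A  =>  a a A A   (applied A -> a)
  Step 6: a a A A  =>  a a A A A   (applied A -> A A)
  Step 7: a a A A A  =>  a a a A A   (applied A -> a)
  Step 8: a a a A A  =>  a a a a A   (applied A -> a)
  Step 9: a a a a A  =>  a a a a A A   (applied A -> A A)
  Step 10: a a a a A A  =>  a a a a A A A   (applied A -> A A)
  Step 11: a a a a A A A  =>  a a a a a A A   (applied A -> a)
  Step 12: a a a a a A A  =>  a a a a a a A   (applied A -> a)
  Step 13: a a a a a a A  =>  a a a a a a a   (applied A -> a)
Final yield: a a a a a a a
Total rewrite steps: 13

13


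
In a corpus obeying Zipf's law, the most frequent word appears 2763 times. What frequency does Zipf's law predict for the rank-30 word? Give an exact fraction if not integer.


Zipf's law: freq(rank) = f1 / rank
f1 = 2763, rank = 30
freq = 2763 / 30
GCD(2763, 30) = 3
Simplified: 921/10

921/10


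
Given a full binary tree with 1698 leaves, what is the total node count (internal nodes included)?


Leaf nodes (terminals): 1698
Internal nodes = n - 1 = 1698 - 1 = 1697
Total = leaves + internal = 1698 + 1697 = 3395

3395


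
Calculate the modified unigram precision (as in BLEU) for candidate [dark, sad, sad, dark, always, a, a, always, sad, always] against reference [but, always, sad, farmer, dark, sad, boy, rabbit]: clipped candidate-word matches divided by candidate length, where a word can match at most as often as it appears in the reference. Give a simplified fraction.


Reference word counts: {'always': 1, 'boy': 1, 'but': 1, 'dark': 1, 'farmer': 1, 'rabbit': 1, 'sad': 2}
Checking each candidate word (with clipping):
  'dark' -> in reference (ref count 1, used 1/1) -> match (matches: 1)
  'sad' -> in reference (ref count 2, used 1/2) -> match (matches: 2)
  'sad' -> in reference (ref count 2, used 2/2) -> match (matches: 3)
  'dark' -> ref count 1 already used up (1/1) -> clipped, no match (matches: 3)
  'always' -> in reference (ref count 1, used 1/1) -> match (matches: 4)
  'a' -> not in reference -> no match (matches: 4)
  'a' -> not in reference -> no match (matches: 4)
  'always' -> ref count 1 already used up (1/1) -> clipped, no match (matches: 4)
  'sad' -> ref count 2 already used up (2/2) -> clipped, no match (matches: 4)
  'always' -> ref count 1 already used up (1/1) -> clipped, no match (matches: 4)
Clipped matches: 4, Candidate length: 10
Precision = 4/10 = 2/5

2/5


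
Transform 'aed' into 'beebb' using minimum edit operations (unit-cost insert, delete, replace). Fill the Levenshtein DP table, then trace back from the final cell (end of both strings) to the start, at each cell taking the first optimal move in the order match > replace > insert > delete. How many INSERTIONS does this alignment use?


Edit distance = 4. Backtracking from cell (3, 5) with preference match > replace > insert > delete,
then listing the resulting alignment 'aed' -> 'beebb' left to right:
  Step 1: insert 'b' [insertion #1]
  Step 2: replace a->e
  Step 3: keep 'e'
  Step 4: insert 'b' [insertion #2]
  Step 5: replace d->b
Total insertions: 2

2


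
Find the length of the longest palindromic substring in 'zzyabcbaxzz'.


Scanning 'zzyabcbaxzz' for palindromic substrings.
Substring at positions 3-7: 'abcba'.
Check: reverse('abcba') = 'abcba' -> palindrome confirmed.
Neighbouring characters ('y' / 'x') break symmetry, so it cannot extend further.
No longer palindromic substring exists; longest length = 5

5


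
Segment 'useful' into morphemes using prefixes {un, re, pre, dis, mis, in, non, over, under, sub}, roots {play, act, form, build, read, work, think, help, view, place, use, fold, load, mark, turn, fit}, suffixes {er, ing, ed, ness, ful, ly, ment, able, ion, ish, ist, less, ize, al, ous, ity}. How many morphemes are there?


Segmenting 'useful' against the inventory:
  'use' -> root (morpheme 1)
  'ful' -> suffix (morpheme 2)
Total morphemes: 2

2


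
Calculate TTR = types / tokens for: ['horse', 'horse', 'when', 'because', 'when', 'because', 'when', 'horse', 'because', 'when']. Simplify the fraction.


Tokens: 10
Unique types: ('because', 'horse', 'when') = 3
TTR = 3/10
Already in lowest terms.

3/10


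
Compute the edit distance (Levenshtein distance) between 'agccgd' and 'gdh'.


Building DP table for s1='agccgd' (len 6) and s2='gdh' (len 3):
       g  d  h
    0  1  2  3
  a 1  1  2  3
  g 2  1  2  3
  c 3  2  2  3
  c 4  3  3  3
  g 5  4  4  4
  d 6  5  4  5
Edit distance = dp[6][3] = 5

5


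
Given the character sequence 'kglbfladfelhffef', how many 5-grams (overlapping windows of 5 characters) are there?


String 'kglbfladfelhffef' has length L = 16.
Number of overlapping n-grams = L - n + 1
Substituting: 16 - 5 + 1 = 12

12


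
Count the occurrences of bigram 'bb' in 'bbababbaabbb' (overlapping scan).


Scanning 'bbababbaabbb' for bigram 'bb':
  Position 0: 'bb' -> MATCH
  Position 1: 'ba' -> no
  Position 2: 'ab' -> no
  Position 3: 'ba' -> no
  Position 4: 'ab' -> no
  Position 5: 'bb' -> MATCH
  Position 6: 'ba' -> no
  Position 7: 'aa' -> no
  Position 8: 'ab' -> no
  Position 9: 'bb' -> MATCH
  Position 10: 'bb' -> MATCH
Total matches: 4

4


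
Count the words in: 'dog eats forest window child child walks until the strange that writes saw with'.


Counting words by splitting on spaces:
  Word 1: 'dog'
  Word 2: 'eats'
  Word 3: 'forest'
  Word 4: 'window'
  Word 5: 'child'
  Word 6: 'child'
  Word 7: 'walks'
  Word 8: 'until'
  Word 9: 'the'
  Word 10: 'strange'
  Word 11: 'that'
  Word 12: 'writes'
  Word 13: 'saw'
  Word 14: 'with'
Total words: 14

14


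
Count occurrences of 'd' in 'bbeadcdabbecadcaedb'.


Scanning 'bbeadcdabbecadcaedb' for 'd':
  Position 4: 'd' -> MATCH (count: 1)
  Position 6: 'd' -> MATCH (count: 2)
  Position 13: 'd' -> MATCH (count: 3)
  Position 17: 'd' -> MATCH (count: 4)
Total occurrences of 'd': 4

4


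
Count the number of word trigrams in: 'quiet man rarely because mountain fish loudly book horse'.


Word trigrams from [9] words:
  Trigram 1: (quiet man rarely)
  Trigram 2: (man rarely because)
  Trigram 3: (rarely because mountain)
  Trigram 4: (because mountain fish)
  Trigram 5: (mountain fish loudly)
  Trigram 6: (fish loudly book)
  Trigram 7: (loudly book horse)
Total word trigrams: 9 - 2 = 7

7


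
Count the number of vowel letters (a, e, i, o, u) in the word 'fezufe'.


Scanning each character of 'fezufe':
  Position 1: 'f' -> consonant (running count: 0)
  Position 2: 'e' -> vowel (running count: 1)
  Position 3: 'z' -> consonant (running count: 1)
  Position 4: 'u' -> vowel (running count: 2)
  Position 5: 'f' -> consonant (running count: 2)
  Position 6: 'e' -> vowel (running count: 3)
Total vowels: 3

3


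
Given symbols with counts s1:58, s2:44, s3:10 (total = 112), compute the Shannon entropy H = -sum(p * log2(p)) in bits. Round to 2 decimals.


Computing entropy H = -sum(p_i * log2(p_i)):
  s1: p = 58/112 = 0.5179, -p*log2(p) = 0.4916
  s2: p = 44/112 = 0.3929, -p*log2(p) = 0.5295
  s3: p = 10/112 = 0.0893, -p*log2(p) = 0.3112
H = sum of terms = 1.3323
Rounded to 2 decimals: 1.33

1.33


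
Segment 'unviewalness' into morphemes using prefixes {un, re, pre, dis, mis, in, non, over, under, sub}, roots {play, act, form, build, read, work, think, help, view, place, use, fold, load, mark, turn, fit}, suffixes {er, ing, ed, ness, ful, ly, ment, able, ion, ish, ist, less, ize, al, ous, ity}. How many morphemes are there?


Segmenting 'unviewalness' against the inventory:
  'un' -> prefix (morpheme 1)
  'view' -> root (morpheme 2)
  'al' -> suffix (morpheme 3)
  'ness' -> suffix (morpheme 4)
Total morphemes: 4

4


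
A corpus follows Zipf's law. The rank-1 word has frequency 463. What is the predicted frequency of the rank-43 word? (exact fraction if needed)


Zipf's law: freq(rank) = f1 / rank
f1 = 463, rank = 43
freq = 463 / 43
GCD(463, 43) = 1
Simplified: 463/43

463/43


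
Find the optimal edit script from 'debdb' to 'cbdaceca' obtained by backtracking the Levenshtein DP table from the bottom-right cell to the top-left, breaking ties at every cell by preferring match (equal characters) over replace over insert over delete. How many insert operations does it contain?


Edit distance = 7. Backtracking from cell (5, 8) with preference match > replace > insert > delete,
then listing the resulting alignment 'debdb' -> 'cbdaceca' left to right:
  Step 1: insert 'c' [insertion #1]
  Step 2: insert 'b' [insertion #2]
  Step 3: keep 'd'
  Step 4: insert 'a' [insertion #3]
  Step 5: replace e->c
  Step 6: replace b->e
  Step 7: replace d->c
  Step 8: replace b->a
Total insertions: 3

3


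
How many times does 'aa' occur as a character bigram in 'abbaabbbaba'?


Scanning 'abbaabbbaba' for bigram 'aa':
  Position 0: 'ab' -> no
  Position 1: 'bb' -> no
  Position 2: 'ba' -> no
  Position 3: 'aa' -> MATCH
  Position 4: 'ab' -> no
  Position 5: 'bb' -> no
  Position 6: 'bb' -> no
  Position 7: 'ba' -> no
  Position 8: 'ab' -> no
  Position 9: 'ba' -> no
Total matches: 1

1


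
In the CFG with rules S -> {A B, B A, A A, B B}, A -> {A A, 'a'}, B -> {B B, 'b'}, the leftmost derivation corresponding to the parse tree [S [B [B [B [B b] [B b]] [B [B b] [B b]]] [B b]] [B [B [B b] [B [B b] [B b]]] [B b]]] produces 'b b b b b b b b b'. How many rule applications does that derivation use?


Every bracketed nonterminal node [X ...] in the tree is produced by exactly one rule application.
Reading the tree off as a leftmost derivation:
  Step 1: S  =>  B B   (applied S -> B B)
  Step 2: B B  =>  B B B   (applied B -> B B)
  Step 3: B B B  =>  B B B B   (applied B -> B B)
  Step 4: B B B B  =>  B B B B B   (applied B -> B B)
  Step 5: B B B B B  =>  b B B B B   (applied B -> b)
  Step 6: b B B B B  =>  b b B B B   (applied B -> b)
  Step 7: b b B B B  =>  b b B B B B   (applied B -> B B)
  Step 8: b b B B B B  =>  b b b B B B   (applied B -> b)
  Step 9: b b b B B B  =>  b b b b B B   (applied B -> b)
  Step 10: b b b b B B  =>  b b b b b B   (applied B -> b)
  Step 11: b b b b b B  =>  b b b b b B B   (applied B -> B B)
  Step 12: b b b b b B B  =>  b b b b b B B B   (applied B -> B B)
  Step 13: b b b b b B B B  =>  b b b b b b B B   (applied B -> b)
  Step 14: b b b b b b B B  =>  b b b b b b B B B   (applied B -> B B)
  Step 15: b b b b b b B B B  =>  b b b b b b b B B   (applied B -> b)
  Step 16: b b b b b b b B B  =>  b b b b b b b b B   (applied B -> b)
  Step 17: b b b b b b b b B  =>  b b b b b b b b b   (applied B -> b)
Final yield: b b b b b b b b b
Total rewrite steps: 17

17


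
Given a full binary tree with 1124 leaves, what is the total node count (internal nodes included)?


Leaf nodes (terminals): 1124
Internal nodes = n - 1 = 1124 - 1 = 1123
Total = leaves + internal = 1124 + 1123 = 2247

2247


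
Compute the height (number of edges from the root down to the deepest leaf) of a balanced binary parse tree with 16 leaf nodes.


In a balanced binary tree with n leaves the deepest leaf is ceil(log2(n)) edges below the root.
log2(16) = 4.0000
ceil(4.0000) = 4
height (edges) = 4

4


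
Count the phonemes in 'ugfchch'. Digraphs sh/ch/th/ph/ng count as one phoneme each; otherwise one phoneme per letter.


Parsing 'ugfchch' greedily, digraphs first:
  'u' -> vowel phoneme (phonemes so far: 1)
  'g' -> consonant phoneme (phonemes so far: 2)
  'f' -> consonant phoneme (phonemes so far: 3)
  'ch' -> digraph (1 consonant phoneme) (phonemes so far: 4)
  'ch' -> digraph (1 consonant phoneme) (phonemes so far: 5)
Total phonemes: 5

5


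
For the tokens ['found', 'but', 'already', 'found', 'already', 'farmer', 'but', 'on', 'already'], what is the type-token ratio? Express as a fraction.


Tokens: 9
Unique types: ('already', 'but', 'farmer', 'found', 'on') = 5
TTR = 5/9
Already in lowest terms.

5/9


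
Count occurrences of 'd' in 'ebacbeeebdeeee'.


Scanning 'ebacbeeebdeeee' for 'd':
  Position 9: 'd' -> MATCH (count: 1)
Total occurrences of 'd': 1

1


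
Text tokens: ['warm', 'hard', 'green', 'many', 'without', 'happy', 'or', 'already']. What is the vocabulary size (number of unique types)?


Listing all tokens and tracking unique types:
  Token 1: 'warm' -> NEW (unique so far: 1)
  Token 2: 'hard' -> NEW (unique so far: 2)
  Token 3: 'green' -> NEW (unique so far: 3)
  Token 4: 'many' -> NEW (unique so far: 4)
  Token 5: 'without' -> NEW (unique so far: 5)
  Token 6: 'happy' -> NEW (unique so far: 6)
  Token 7: 'or' -> NEW (unique so far: 7)
  Token 8: 'already' -> NEW (unique so far: 8)
Unique types: ('already', 'green', 'happy', 'hard', 'many', 'or', 'warm', 'without')
Vocabulary size: 8

8


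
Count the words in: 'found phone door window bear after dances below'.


Counting words by splitting on spaces:
  Word 1: 'found'
  Word 2: 'phone'
  Word 3: 'door'
  Word 4: 'window'
  Word 5: 'bear'
  Word 6: 'after'
  Word 7: 'dances'
  Word 8: 'below'
Total words: 8

8


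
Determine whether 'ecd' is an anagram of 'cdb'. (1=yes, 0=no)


Sort characters of 'ecd': 'cde'
Sort characters of 'cdb': 'bcd'
Sorted forms differ -> they are NOT anagrams
Result: 0

0


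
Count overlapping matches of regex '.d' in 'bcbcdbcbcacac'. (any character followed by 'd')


Pattern: .d means any character followed by 'd'.
Scanning 'bcbcdbcbcacac' position-by-position:
  Pos 0: window 'bc' -> no
  Pos 1: window 'cb' -> no
  Pos 2: window 'bc' -> no
  Pos 3: window 'cd' -> MATCH
  Pos 4: window 'db' -> no
  Pos 5: window 'bc' -> no
  Pos 6: window 'cb' -> no
  Pos 7: window 'bc' -> no
  Pos 8: window 'ca' -> no
  Pos 9: window 'ac' -> no
  Pos 10: window 'ca' -> no
  Pos 11: window 'ac' -> no
  Pos 12: window 'c' -> no
Total matches: 1

1


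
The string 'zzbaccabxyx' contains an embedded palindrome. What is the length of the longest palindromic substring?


Scanning 'zzbaccabxyx' for palindromic substrings.
Substring at positions 2-7: 'baccab'.
Check: reverse('baccab') = 'baccab' -> palindrome confirmed.
Neighbouring characters ('z' / 'x') break symmetry, so it cannot extend further.
No longer palindromic substring exists; longest length = 6

6


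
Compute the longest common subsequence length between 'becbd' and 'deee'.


DP table for LCS of 'becbd' and 'deee':
       d  e  e  e
    0  0  0  0  0
  b 0  0  0  0  0
  e 0  0  1  1  1
  c 0  0  1  1  1
  b 0  0  1  1  1
  d 0  1  1  1  1
LCS: 'e'
LCS length = 1

1


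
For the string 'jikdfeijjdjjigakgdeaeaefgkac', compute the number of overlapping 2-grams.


String 'jikdfeijjdjjigakgdeaeaefgkac' has length L = 28.
Number of overlapping n-grams = L - n + 1
Substituting: 28 - 2 + 1 = 27

27


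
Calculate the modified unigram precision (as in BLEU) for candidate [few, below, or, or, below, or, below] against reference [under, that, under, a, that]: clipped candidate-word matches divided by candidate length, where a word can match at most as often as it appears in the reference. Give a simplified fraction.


Reference word counts: {'a': 1, 'that': 2, 'under': 2}
Checking each candidate word (with clipping):
  'few' -> not in reference -> no match (matches: 0)
  'below' -> not in reference -> no match (matches: 0)
  'or' -> not in reference -> no match (matches: 0)
  'or' -> not in reference -> no match (matches: 0)
  'below' -> not in reference -> no match (matches: 0)
  'or' -> not in reference -> no match (matches: 0)
  'below' -> not in reference -> no match (matches: 0)
Clipped matches: 0, Candidate length: 7
Precision = 0/7 = 0

0


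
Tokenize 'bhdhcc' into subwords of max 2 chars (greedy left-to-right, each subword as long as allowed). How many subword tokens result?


'bhdhcc' has 6 characters.
Chunking with max size 2:
  Chunk 1: 'bh' (positions 0-1)
  Chunk 2: 'dh' (positions 2-3)
  Chunk 3: 'cc' (positions 4-5)
Total chunks: ceil(6 / 2) = 3

3


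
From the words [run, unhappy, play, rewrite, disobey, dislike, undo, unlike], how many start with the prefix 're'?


Checking each word for prefix 're':
  'run' -> no (count: 0)
  'unhappy' -> no (count: 0)
  'play' -> no (count: 0)
  'rewrite' -> YES, starts with 're' (count: 1)
  'disobey' -> no (count: 1)
  'dislike' -> no (count: 1)
  'undo' -> no (count: 1)
  'unlike' -> no (count: 1)
Total with prefix 're': 1

1


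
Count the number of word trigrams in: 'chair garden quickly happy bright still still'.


Word trigrams from [7] words:
  Trigram 1: (chair garden quickly)
  Trigram 2: (garden quickly happy)
  Trigram 3: (quickly happy bright)
  Trigram 4: (happy bright still)
  Trigram 5: (bright still still)
Total word trigrams: 7 - 2 = 5

5


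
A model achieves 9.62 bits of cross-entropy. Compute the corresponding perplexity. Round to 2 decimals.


Perplexity formula: PP = 2^H
H = 9.62
PP = 2^9.62
Decompose: 2^9.62 = 2^9 * 2^0.62
2^9 = 512, 2^0.62 ~ 1.5368752
PP ~ 512 * 1.5368752 = 786.8801024
Rounded to 2 decimals: 786.88

786.88


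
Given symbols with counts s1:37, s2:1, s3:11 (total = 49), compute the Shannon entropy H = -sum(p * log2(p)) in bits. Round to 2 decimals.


Computing entropy H = -sum(p_i * log2(p_i)):
  s1: p = 37/49 = 0.7551, -p*log2(p) = 0.3060
  s2: p = 1/49 = 0.0204, -p*log2(p) = 0.1146
  s3: p = 11/49 = 0.2245, -p*log2(p) = 0.4838
H = sum of terms = 0.9044
Rounded to 2 decimals: 0.90

0.90


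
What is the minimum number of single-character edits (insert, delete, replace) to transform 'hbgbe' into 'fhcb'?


Building DP table for s1='hbgbe' (len 5) and s2='fhcb' (len 4):
       f  h  c  b
    0  1  2  3  4
  h 1  1  1  2  3
  b 2  2  2  2  2
  g 3  3  3  3  3
  b 4  4  4  4  3
  e 5  5  5  5  4
Edit distance = dp[5][4] = 4

4


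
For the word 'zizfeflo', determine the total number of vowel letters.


Scanning each character of 'zizfeflo':
  Position 1: 'z' -> consonant (running count: 0)
  Position 2: 'i' -> vowel (running count: 1)
  Position 3: 'z' -> consonant (running count: 1)
  Position 4: 'f' -> consonant (running count: 1)
  Position 5: 'e' -> vowel (running count: 2)
  Position 6: 'f' -> consonant (running count: 2)
  Position 7: 'l' -> consonant (running count: 2)
  Position 8: 'o' -> vowel (running count: 3)
Total vowels: 3

3


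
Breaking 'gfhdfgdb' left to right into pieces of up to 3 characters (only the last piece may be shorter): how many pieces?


'gfhdfgdb' has 8 characters.
Chunking with max size 3:
  Chunk 1: 'gfh' (positions 0-2)
  Chunk 2: 'dfg' (positions 3-5)
  Chunk 3: 'db' (positions 6-7)
Total chunks: ceil(8 / 3) = 3

3


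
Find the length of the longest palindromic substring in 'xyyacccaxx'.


Scanning 'xyyacccaxx' for palindromic substrings.
Substring at positions 3-7: 'accca'.
Check: reverse('accca') = 'accca' -> palindrome confirmed.
Neighbouring characters ('y' / 'x') break symmetry, so it cannot extend further.
No longer palindromic substring exists; longest length = 5

5


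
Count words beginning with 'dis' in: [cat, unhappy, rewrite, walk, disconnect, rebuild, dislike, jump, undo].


Checking each word for prefix 'dis':
  'cat' -> no (count: 0)
  'unhappy' -> no (count: 0)
  'rewrite' -> no (count: 0)
  'walk' -> no (count: 0)
  'disconnect' -> YES, starts with 'dis' (count: 1)
  'rebuild' -> no (count: 1)
  'dislike' -> YES, starts with 'dis' (count: 2)
  'jump' -> no (count: 2)
  'undo' -> no (count: 2)
Total with prefix 'dis': 2

2


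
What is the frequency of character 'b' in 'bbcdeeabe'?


Scanning 'bbcdeeabe' for 'b':
  Position 0: 'b' -> MATCH (count: 1)
  Position 1: 'b' -> MATCH (count: 2)
  Position 7: 'b' -> MATCH (count: 3)
Total occurrences of 'b': 3

3


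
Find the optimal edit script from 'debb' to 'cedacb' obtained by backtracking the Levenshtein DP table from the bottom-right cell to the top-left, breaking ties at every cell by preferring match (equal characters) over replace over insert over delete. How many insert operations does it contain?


Edit distance = 4. Backtracking from cell (4, 6) with preference match > replace > insert > delete,
then listing the resulting alignment 'debb' -> 'cedacb' left to right:
  Step 1: insert 'c' [insertion #1]
  Step 2: insert 'e' [insertion #2]
  Step 3: keep 'd'
  Step 4: replace e->a
  Step 5: replace b->c
  Step 6: keep 'b'
Total insertions: 2

2


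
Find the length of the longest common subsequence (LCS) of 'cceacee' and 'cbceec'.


DP table for LCS of 'cceacee' and 'cbceec':
       c  b  c  e  e  c
    0  0  0  0  0  0  0
  c 0  1  1  1  1  1  1
  c 0  1  1  2  2  2  2
  e 0  1  1  2  3  3  3
  a 0  1  1  2  3  3  3
  c 0  1  1  2  3  3  4
  e 0  1  1  2  3  4  4
  e 0  1  1  2  3  4  4
LCS: 'ccec'
LCS length = 4

4


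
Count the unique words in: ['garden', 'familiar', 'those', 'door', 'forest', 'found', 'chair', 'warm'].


Listing all tokens and tracking unique types:
  Token 1: 'garden' -> NEW (unique so far: 1)
  Token 2: 'familiar' -> NEW (unique so far: 2)
  Token 3: 'those' -> NEW (unique so far: 3)
  Token 4: 'door' -> NEW (unique so far: 4)
  Token 5: 'forest' -> NEW (unique so far: 5)
  Token 6: 'found' -> NEW (unique so far: 6)
  Token 7: 'chair' -> NEW (unique so far: 7)
  Token 8: 'warm' -> NEW (unique so far: 8)
Unique types: ('chair', 'door', 'familiar', 'forest', 'found', 'garden', 'those', 'warm')
Vocabulary size: 8

8


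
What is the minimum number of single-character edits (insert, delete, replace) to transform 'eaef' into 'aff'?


Building DP table for s1='eaef' (len 4) and s2='aff' (len 3):
       a  f  f
    0  1  2  3
  e 1  1  2  3
  a 2  1  2  3
  e 3  2  2  3
  f 4  3  2  2
Edit distance = dp[4][3] = 2

2


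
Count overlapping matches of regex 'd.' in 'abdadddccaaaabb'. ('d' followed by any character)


Pattern: d. means 'd' followed by any character.
Scanning 'abdadddccaaaabb' position-by-position:
  Pos 0: window 'ab' -> no
  Pos 1: window 'bd' -> no
  Pos 2: window 'da' -> MATCH
  Pos 3: window 'ad' -> no
  Pos 4: window 'dd' -> MATCH
  Pos 5: window 'dd' -> MATCH
  Pos 6: window 'dc' -> MATCH
  Pos 7: window 'cc' -> no
  Pos 8: window 'ca' -> no
  Pos 9: window 'aa' -> no
  Pos 10: window 'aa' -> no
  Pos 11: window 'aa' -> no
  Pos 12: window 'ab' -> no
  Pos 13: window 'bb' -> no
  Pos 14: window 'b' -> no
Total matches: 4

4


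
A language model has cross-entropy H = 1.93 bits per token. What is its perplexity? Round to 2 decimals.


Perplexity formula: PP = 2^H
H = 1.93
PP = 2^1.93
Decompose: 2^1.93 = 2^1 * 2^0.93
2^1 = 2, 2^0.93 ~ 1.9052760
PP ~ 2 * 1.9052760 = 3.8105520
Rounded to 2 decimals: 3.81

3.81


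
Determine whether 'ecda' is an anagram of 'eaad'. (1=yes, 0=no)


Sort characters of 'ecda': 'acde'
Sort characters of 'eaad': 'aade'
Sorted forms differ -> they are NOT anagrams
Result: 0

0


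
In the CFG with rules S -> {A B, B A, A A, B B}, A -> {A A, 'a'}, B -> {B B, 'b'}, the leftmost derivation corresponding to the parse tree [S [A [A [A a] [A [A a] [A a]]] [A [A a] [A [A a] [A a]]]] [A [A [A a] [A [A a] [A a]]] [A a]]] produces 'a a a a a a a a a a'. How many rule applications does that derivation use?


Every bracketed nonterminal node [X ...] in the tree is produced by exactly one rule application.
Reading the tree off as a leftmost derivation:
  Step 1: S  =>  A A   (applied S -> A A)
  Step 2: A A  =>  A A A   (applied A -> A A)
  Step 3: A A A  =>  A A A A   (applied A -> A A)
  Step 4: A A A A  =>  a A A A   (applied A -> a)
  Step 5: a A A A  =>  a A A A A   (applied A -> A A)
  Step 6: a A A A A  =>  a a A A A   (applied A -> a)
  Step 7: a a A A A  =>  a a a A A   (applied A -> a)
  Step 8: a a a A A  =>  a a a A A A   (applied A -> A A)
  Step 9: a a a A A A  =>  a a a a A A   (applied A -> a)
  Step 10: a a a a A A  =>  a a a a A A A   (applied A -> A A)
  Step 11: a a a a A A A  =>  a a a a a A A   (applied A -> a)
  Step 12: a a a a a A A  =>  a a a a a a A   (applied A -> a)
  Step 13: a a a a a a A  =>  a a a a a a A A   (applied A -> A A)
  Step 14: a a a a a a A A  =>  a a a a a a A A A   (applied A -> A A)
  Step 15: a a a a a a A A A  =>  a a a a a a a A A   (applied A -> a)
  Step 16: a a a a a a a A A  =>  a a a a a a a A A A   (applied A -> A A)
  Step 17: a a a a a a a A A A  =>  a a a a a a a a A A   (applied A -> a)
  Step 18: a a a a a a a a A A  =>  a a a a a a a a a A   (applied A -> a)
  Step 19: a a a a a a a a a A  =>  a a a a a a a a a a   (applied A -> a)
Final yield: a a a a a a a a a a
Total rewrite steps: 19

19


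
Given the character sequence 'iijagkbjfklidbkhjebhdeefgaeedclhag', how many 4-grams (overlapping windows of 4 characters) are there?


String 'iijagkbjfklidbkhjebhdeefgaeedclhag' has length L = 34.
Number of overlapping n-grams = L - n + 1
Substituting: 34 - 4 + 1 = 31

31


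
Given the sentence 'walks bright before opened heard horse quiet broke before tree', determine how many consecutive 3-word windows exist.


Word trigrams from [10] words:
  Trigram 1: (walks bright before)
  Trigram 2: (bright before opened)
  Trigram 3: (before opened heard)
  Trigram 4: (opened heard horse)
  Trigram 5: (heard horse quiet)
  Trigram 6: (horse quiet broke)
  Trigram 7: (quiet broke before)
  Trigram 8: (broke before tree)
Total word trigrams: 10 - 2 = 8

8


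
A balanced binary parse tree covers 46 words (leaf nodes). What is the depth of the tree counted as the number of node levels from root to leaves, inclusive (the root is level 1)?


In a balanced binary tree with n leaves the deepest leaf is ceil(log2(n)) edges below the root,
so counting node levels inclusive of root and leaves gives ceil(log2(n)) + 1 levels.
log2(46) = 5.5236
ceil(5.5236) = 6
levels = 6 + 1 = 7

7


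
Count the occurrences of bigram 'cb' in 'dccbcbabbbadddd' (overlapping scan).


Scanning 'dccbcbabbbadddd' for bigram 'cb':
  Position 0: 'dc' -> no
  Position 1: 'cc' -> no
  Position 2: 'cb' -> MATCH
  Position 3: 'bc' -> no
  Position 4: 'cb' -> MATCH
  Position 5: 'ba' -> no
  Position 6: 'ab' -> no
  Position 7: 'bb' -> no
  Position 8: 'bb' -> no
  Position 9: 'ba' -> no
  Position 10: 'ad' -> no
  Position 11: 'dd' -> no
  Position 12: 'dd' -> no
  Position 13: 'dd' -> no
Total matches: 2

2


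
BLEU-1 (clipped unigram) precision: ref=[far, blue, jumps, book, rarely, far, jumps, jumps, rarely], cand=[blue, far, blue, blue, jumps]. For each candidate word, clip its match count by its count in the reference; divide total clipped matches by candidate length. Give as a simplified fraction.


Reference word counts: {'blue': 1, 'book': 1, 'far': 2, 'jumps': 3, 'rarely': 2}
Checking each candidate word (with clipping):
  'blue' -> in reference (ref count 1, used 1/1) -> match (matches: 1)
  'far' -> in reference (ref count 2, used 1/2) -> match (matches: 2)
  'blue' -> ref count 1 already used up (1/1) -> clipped, no match (matches: 2)
  'blue' -> ref count 1 already used up (1/1) -> clipped, no match (matches: 2)
  'jumps' -> in reference (ref count 3, used 1/3) -> match (matches: 3)
Clipped matches: 3, Candidate length: 5
Precision = 3/5

3/5


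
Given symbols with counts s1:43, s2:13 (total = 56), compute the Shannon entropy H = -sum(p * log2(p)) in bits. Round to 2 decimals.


Computing entropy H = -sum(p_i * log2(p_i)):
  s1: p = 43/56 = 0.7679, -p*log2(p) = 0.2926
  s2: p = 13/56 = 0.2321, -p*log2(p) = 0.4891
H = sum of terms = 0.7817
Rounded to 2 decimals: 0.78

0.78


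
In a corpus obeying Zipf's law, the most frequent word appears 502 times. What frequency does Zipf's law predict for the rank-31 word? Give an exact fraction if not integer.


Zipf's law: freq(rank) = f1 / rank
f1 = 502, rank = 31
freq = 502 / 31
GCD(502, 31) = 1
Simplified: 502/31

502/31


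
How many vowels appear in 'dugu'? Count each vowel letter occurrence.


Scanning each character of 'dugu':
  Position 1: 'd' -> consonant (running count: 0)
  Position 2: 'u' -> vowel (running count: 1)
  Position 3: 'g' -> consonant (running count: 1)
  Position 4: 'u' -> vowel (running count: 2)
Total vowels: 2

2


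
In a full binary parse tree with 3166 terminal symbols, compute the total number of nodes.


Leaf nodes (terminals): 3166
Internal nodes = n - 1 = 3166 - 1 = 3165
Total = leaves + internal = 3166 + 3165 = 6331

6331


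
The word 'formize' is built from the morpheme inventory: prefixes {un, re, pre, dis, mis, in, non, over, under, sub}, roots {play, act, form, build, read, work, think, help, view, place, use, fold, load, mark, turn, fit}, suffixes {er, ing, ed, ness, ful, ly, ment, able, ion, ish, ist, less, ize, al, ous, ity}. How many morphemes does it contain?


Segmenting 'formize' against the inventory:
  'form' -> root (morpheme 1)
  'ize' -> suffix (morpheme 2)
Total morphemes: 2

2


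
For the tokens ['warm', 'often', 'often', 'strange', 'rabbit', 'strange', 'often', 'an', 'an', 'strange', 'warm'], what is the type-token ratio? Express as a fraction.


Tokens: 11
Unique types: ('an', 'often', 'rabbit', 'strange', 'warm') = 5
TTR = 5/11
Already in lowest terms.

5/11


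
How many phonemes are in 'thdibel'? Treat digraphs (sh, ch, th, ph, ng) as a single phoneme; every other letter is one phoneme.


Parsing 'thdibel' greedily, digraphs first:
  'th' -> digraph (1 consonant phoneme) (phonemes so far: 1)
  'd' -> consonant phoneme (phonemes so far: 2)
  'i' -> vowel phoneme (phonemes so far: 3)
  'b' -> consonant phoneme (phonemes so far: 4)
  'e' -> vowel phoneme (phonemes so far: 5)
  'l' -> consonant phoneme (phonemes so far: 6)
Total phonemes: 6

6


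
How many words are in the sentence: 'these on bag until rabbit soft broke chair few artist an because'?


Counting words by splitting on spaces:
  Word 1: 'these'
  Word 2: 'on'
  Word 3: 'bag'
  Word 4: 'until'
  Word 5: 'rabbit'
  Word 6: 'soft'
  Word 7: 'broke'
  Word 8: 'chair'
  Word 9: 'few'
  Word 10: 'artist'
  Word 11: 'an'
  Word 12: 'because'
Total words: 12

12


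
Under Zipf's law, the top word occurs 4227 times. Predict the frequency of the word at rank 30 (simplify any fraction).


Zipf's law: freq(rank) = f1 / rank
f1 = 4227, rank = 30
freq = 4227 / 30
GCD(4227, 30) = 3
Simplified: 1409/10

1409/10


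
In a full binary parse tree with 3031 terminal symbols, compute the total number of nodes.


Leaf nodes (terminals): 3031
Internal nodes = n - 1 = 3031 - 1 = 3030
Total = leaves + internal = 3031 + 3030 = 6061

6061


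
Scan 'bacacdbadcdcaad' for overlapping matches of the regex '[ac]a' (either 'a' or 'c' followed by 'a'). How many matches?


Pattern: [ac]a means either 'a' or 'c' followed by 'a'.
Scanning 'bacacdbadcdcaad' position-by-position:
  Pos 0: window 'ba' -> no
  Pos 1: window 'ac' -> no
  Pos 2: window 'ca' -> MATCH
  Pos 3: window 'ac' -> no
  Pos 4: window 'cd' -> no
  Pos 5: window 'db' -> no
  Pos 6: window 'ba' -> no
  Pos 7: window 'ad' -> no
  Pos 8: window 'dc' -> no
  Pos 9: window 'cd' -> no
  Pos 10: window 'dc' -> no
  Pos 11: window 'ca' -> MATCH
  Pos 12: window 'aa' -> MATCH
  Pos 13: window 'ad' -> no
  Pos 14: window 'd' -> no
Total matches: 3

3


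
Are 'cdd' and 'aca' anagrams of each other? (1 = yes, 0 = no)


Sort characters of 'cdd': 'cdd'
Sort characters of 'aca': 'aac'
Sorted forms differ -> they are NOT anagrams
Result: 0

0


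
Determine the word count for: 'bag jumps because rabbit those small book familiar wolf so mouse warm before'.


Counting words by splitting on spaces:
  Word 1: 'bag'
  Word 2: 'jumps'
  Word 3: 'because'
  Word 4: 'rabbit'
  Word 5: 'those'
  Word 6: 'small'
  Word 7: 'book'
  Word 8: 'familiar'
  Word 9: 'wolf'
  Word 10: 'so'
  Word 11: 'mouse'
  Word 12: 'warm'
  Word 13: 'before'
Total words: 13

13


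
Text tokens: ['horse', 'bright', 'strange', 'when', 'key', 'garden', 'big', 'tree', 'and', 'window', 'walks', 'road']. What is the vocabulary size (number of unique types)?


Listing all tokens and tracking unique types:
  Token 1: 'horse' -> NEW (unique so far: 1)
  Token 2: 'bright' -> NEW (unique so far: 2)
  Token 3: 'strange' -> NEW (unique so far: 3)
  Token 4: 'when' -> NEW (unique so far: 4)
  Token 5: 'key' -> NEW (unique so far: 5)
  Token 6: 'garden' -> NEW (unique so far: 6)
  Token 7: 'big' -> NEW (unique so far: 7)
  Token 8: 'tree' -> NEW (unique so far: 8)
  Token 9: 'and' -> NEW (unique so far: 9)
  Token 10: 'window' -> NEW (unique so far: 10)
  Token 11: 'walks' -> NEW (unique so far: 11)
  Token 12: 'road' -> NEW (unique so far: 12)
Unique types: ('and', 'big', 'bright', 'garden', 'horse', 'key', 'road', 'strange', 'tree', 'walks', 'when', 'window')
Vocabulary size: 12

12


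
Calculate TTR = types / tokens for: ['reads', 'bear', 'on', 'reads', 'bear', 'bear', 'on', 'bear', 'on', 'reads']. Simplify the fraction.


Tokens: 10
Unique types: ('bear', 'on', 'reads') = 3
TTR = 3/10
Already in lowest terms.

3/10


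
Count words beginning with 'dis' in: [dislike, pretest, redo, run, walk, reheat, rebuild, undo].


Checking each word for prefix 'dis':
  'dislike' -> YES, starts with 'dis' (count: 1)
  'pretest' -> no (count: 1)
  'redo' -> no (count: 1)
  'run' -> no (count: 1)
  'walk' -> no (count: 1)
  'reheat' -> no (count: 1)
  'rebuild' -> no (count: 1)
  'undo' -> no (count: 1)
Total with prefix 'dis': 1

1


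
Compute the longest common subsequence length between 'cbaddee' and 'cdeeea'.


DP table for LCS of 'cbaddee' and 'cdeeea':
       c  d  e  e  e  a
    0  0  0  0  0  0  0
  c 0  1  1  1  1  1  1
  b 0  1  1  1  1  1  1
  a 0  1  1  1  1  1  2
  d 0  1  2  2  2  2  2
  d 0  1  2  2  2  2  2
  e 0  1  2  3  3  3  3
  e 0  1  2  3  4  4  4
LCS: 'cdee'
LCS length = 4

4


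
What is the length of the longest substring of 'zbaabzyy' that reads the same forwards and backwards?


Scanning 'zbaabzyy' for palindromic substrings.
Substring at positions 0-5: 'zbaabz'.
Check: reverse('zbaabz') = 'zbaabz' -> palindrome confirmed.
Neighbouring characters ('-' / 'y') break symmetry, so it cannot extend further.
No longer palindromic substring exists; longest length = 6

6


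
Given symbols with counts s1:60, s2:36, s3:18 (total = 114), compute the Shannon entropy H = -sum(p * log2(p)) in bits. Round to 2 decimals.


Computing entropy H = -sum(p_i * log2(p_i)):
  s1: p = 60/114 = 0.5263, -p*log2(p) = 0.4874
  s2: p = 36/114 = 0.3158, -p*log2(p) = 0.5251
  s3: p = 18/114 = 0.1579, -p*log2(p) = 0.4205
H = sum of terms = 1.4330
Rounded to 2 decimals: 1.43

1.43


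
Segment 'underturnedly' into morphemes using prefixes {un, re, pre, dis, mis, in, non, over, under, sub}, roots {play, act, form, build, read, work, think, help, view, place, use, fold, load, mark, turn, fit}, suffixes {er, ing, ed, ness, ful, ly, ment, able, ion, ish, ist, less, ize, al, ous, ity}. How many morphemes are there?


Segmenting 'underturnedly' against the inventory:
  'under' -> prefix (morpheme 1)
  'turn' -> root (morpheme 2)
  'ed' -> suffix (morpheme 3)
  'ly' -> suffix (morpheme 4)
Total morphemes: 4

4


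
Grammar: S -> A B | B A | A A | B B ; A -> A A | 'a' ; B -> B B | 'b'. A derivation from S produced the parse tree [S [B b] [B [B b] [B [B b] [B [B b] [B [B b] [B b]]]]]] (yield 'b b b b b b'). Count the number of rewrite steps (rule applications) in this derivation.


Every bracketed nonterminal node [X ...] in the tree is produced by exactly one rule application.
Reading the tree off as a leftmost derivation:
  Step 1: S  =>  B B   (applied S -> B B)
  Step 2: B B  =>  b B   (applied B -> b)
  Step 3: b B  =>  b B B   (applied B -> B B)
  Step 4: b B B  =>  b b B   (applied B -> b)
  Step 5: b b B  =>  b b B B   (applied B -> B B)
  Step 6: b b B B  =>  b b b B   (applied B -> b)
  Step 7: b b b B  =>  b b b B B   (applied B -> B B)
  Step 8: b b b B B  =>  b b b b B   (applied B -> b)
  Step 9: b b b b B  =>  b b b b B B   (applied B -> B B)
  Step 10: b b b b B B  =>  b b b b b B   (applied B -> b)
  Step 11: b b b b b B  =>  b b b b b b   (applied B -> b)
Final yield: b b b b b b
Total rewrite steps: 11

11
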